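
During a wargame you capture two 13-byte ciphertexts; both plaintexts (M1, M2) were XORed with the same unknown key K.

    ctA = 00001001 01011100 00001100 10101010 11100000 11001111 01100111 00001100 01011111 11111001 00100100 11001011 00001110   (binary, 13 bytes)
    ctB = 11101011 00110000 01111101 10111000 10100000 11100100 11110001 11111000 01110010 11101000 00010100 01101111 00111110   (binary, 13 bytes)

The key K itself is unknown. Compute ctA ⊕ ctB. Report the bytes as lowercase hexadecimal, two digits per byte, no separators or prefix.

ctA ⊕ ctB = (M1 ⊕ K) ⊕ (M2 ⊕ K) = M1 ⊕ M2 — the shared key cancels under XOR.
byte 0: 09 XOR eb = e2
byte 1: 5c XOR 30 = 6c
byte 2: 0c XOR 7d = 71
byte 3: aa XOR b8 = 12
byte 4: e0 XOR a0 = 40
byte 5: cf XOR e4 = 2b
byte 6: 67 XOR f1 = 96
byte 7: 0c XOR f8 = f4
byte 8: 5f XOR 72 = 2d
byte 9: f9 XOR e8 = 11
byte 10: 24 XOR 14 = 30
byte 11: cb XOR 6f = a4
byte 12: 0e XOR 3e = 30

e26c7112402b96f42d1130a430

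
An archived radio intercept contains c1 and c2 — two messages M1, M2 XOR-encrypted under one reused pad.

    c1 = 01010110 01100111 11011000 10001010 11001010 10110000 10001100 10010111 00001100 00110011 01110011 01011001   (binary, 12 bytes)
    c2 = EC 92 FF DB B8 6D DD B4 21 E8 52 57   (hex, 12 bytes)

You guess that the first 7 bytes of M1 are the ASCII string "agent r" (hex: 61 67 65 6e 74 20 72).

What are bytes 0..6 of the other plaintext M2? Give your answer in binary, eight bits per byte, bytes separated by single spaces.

First, c1 ⊕ c2 = (M1 ⊕ K) ⊕ (M2 ⊕ K) = M1 ⊕ M2, so the key drops out. Then M2 = (M1 ⊕ M2) ⊕ M1 over the first 7 bytes.
byte 0: (56 ^ ec) ^ 61 = ba ^ 61 = db
byte 1: (67 ^ 92) ^ 67 = f5 ^ 67 = 92
byte 2: (d8 ^ ff) ^ 65 = 27 ^ 65 = 42
byte 3: (8a ^ db) ^ 6e = 51 ^ 6e = 3f
byte 4: (ca ^ b8) ^ 74 = 72 ^ 74 = 06
byte 5: (b0 ^ 6d) ^ 20 = dd ^ 20 = fd
byte 6: (8c ^ dd) ^ 72 = 51 ^ 72 = 23

11011011 10010010 01000010 00111111 00000110 11111101 00100011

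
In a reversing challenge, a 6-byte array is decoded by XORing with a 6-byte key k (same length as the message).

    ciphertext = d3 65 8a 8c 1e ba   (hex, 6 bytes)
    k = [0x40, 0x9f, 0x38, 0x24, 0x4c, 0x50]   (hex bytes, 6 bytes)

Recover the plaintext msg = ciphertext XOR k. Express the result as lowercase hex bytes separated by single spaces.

93 fa b2 a8 52 ea

XOR is its own inverse, so applying the key byte-wise gives the result directly.
d3 XOR 40 = 93
65 XOR 9f = fa
8a XOR 38 = b2
8c XOR 24 = a8
1e XOR 4c = 52
ba XOR 50 = ea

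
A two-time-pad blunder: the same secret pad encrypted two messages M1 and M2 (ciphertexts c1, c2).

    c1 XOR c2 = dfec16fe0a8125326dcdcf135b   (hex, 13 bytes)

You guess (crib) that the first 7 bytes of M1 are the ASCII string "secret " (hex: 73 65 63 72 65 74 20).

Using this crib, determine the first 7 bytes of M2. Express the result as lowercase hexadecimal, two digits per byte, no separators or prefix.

Since c1 ⊕ c2 = M1 ⊕ M2, XORing with the guessed M1 bytes yields the corresponding M2 bytes: M2 = (c1 ⊕ c2) ⊕ M1.
df ^ 73 = ac
ec ^ 65 = 89
16 ^ 63 = 75
fe ^ 72 = 8c
0a ^ 65 = 6f
81 ^ 74 = f5
25 ^ 20 = 05

ac89758c6ff505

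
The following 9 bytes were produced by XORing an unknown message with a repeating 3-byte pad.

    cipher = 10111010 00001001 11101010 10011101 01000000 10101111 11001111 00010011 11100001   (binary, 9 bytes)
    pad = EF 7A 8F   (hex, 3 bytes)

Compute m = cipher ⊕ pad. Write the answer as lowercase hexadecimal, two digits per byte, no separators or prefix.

557365723a2020696e

The 3-byte key repeats, so the effective keystream is ef 7a 8f ef 7a 8f ef 7a 8f.
byte 0: 10111010 xor 11101111 = 01010101
byte 1: 00001001 xor 01111010 = 01110011
byte 2: 11101010 xor 10001111 = 01100101
byte 3: 10011101 xor 11101111 = 01110010
byte 4: 01000000 xor 01111010 = 00111010
byte 5: 10101111 xor 10001111 = 00100000
byte 6: 11001111 xor 11101111 = 00100000
byte 7: 00010011 xor 01111010 = 01101001
byte 8: 11100001 xor 10001111 = 01101110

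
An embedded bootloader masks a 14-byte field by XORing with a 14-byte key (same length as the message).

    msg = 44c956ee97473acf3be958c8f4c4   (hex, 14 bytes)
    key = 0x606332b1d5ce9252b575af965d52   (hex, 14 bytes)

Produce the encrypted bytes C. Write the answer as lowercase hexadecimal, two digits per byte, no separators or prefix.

24aa645f4289a89d8e9cf75ea996

44 XOR 60 = 24
c9 XOR 63 = aa
56 XOR 32 = 64
ee XOR b1 = 5f
97 XOR d5 = 42
47 XOR ce = 89
3a XOR 92 = a8
cf XOR 52 = 9d
3b XOR b5 = 8e
e9 XOR 75 = 9c
58 XOR af = f7
c8 XOR 96 = 5e
f4 XOR 5d = a9
c4 XOR 52 = 96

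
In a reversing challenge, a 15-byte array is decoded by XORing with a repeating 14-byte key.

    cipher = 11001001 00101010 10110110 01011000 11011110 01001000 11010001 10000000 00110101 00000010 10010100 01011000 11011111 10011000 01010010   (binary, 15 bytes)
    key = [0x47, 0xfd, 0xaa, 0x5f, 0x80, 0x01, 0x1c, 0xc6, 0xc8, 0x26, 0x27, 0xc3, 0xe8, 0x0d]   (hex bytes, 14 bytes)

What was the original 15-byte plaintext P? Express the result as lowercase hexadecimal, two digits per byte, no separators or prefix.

8ed71c075e49cd46fd24b39b379515

The 14-byte key repeats, so the effective keystream is 47 fd aa 5f 80 01 1c c6 c8 26 27 c3 e8 0d 47.
byte 0: c9 xor 47 = 8e
byte 1: 2a xor fd = d7
byte 2: b6 xor aa = 1c
byte 3: 58 xor 5f = 07
byte 4: de xor 80 = 5e
byte 5: 48 xor 01 = 49
byte 6: d1 xor 1c = cd
byte 7: 80 xor c6 = 46
byte 8: 35 xor c8 = fd
byte 9: 02 xor 26 = 24
byte 10: 94 xor 27 = b3
byte 11: 58 xor c3 = 9b
byte 12: df xor e8 = 37
byte 13: 98 xor 0d = 95
byte 14: 52 xor 47 = 15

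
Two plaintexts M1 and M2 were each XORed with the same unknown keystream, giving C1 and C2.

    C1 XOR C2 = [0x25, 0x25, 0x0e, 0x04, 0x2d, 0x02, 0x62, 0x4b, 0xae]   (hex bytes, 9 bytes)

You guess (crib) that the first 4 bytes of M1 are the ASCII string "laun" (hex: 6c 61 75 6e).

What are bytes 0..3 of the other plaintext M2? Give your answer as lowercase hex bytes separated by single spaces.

49 44 7b 6a

Since C1 ⊕ C2 = M1 ⊕ M2, XORing with the guessed M1 bytes yields the corresponding M2 bytes: M2 = (C1 ⊕ C2) ⊕ M1.
25 ⊕ 6c = 49
25 ⊕ 61 = 44
0e ⊕ 75 = 7b
04 ⊕ 6e = 6a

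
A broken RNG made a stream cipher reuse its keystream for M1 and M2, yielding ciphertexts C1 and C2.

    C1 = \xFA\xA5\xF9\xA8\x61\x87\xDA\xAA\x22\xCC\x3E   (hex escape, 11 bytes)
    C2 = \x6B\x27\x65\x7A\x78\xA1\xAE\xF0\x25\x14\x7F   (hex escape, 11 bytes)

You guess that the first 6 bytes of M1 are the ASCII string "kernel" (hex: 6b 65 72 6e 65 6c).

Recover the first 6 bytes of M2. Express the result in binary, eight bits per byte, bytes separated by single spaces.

11111010 11100111 11101110 10111100 01111100 01001010

First, C1 ⊕ C2 = (M1 ⊕ K) ⊕ (M2 ⊕ K) = M1 ⊕ M2, so the key drops out. Then M2 = (M1 ⊕ M2) ⊕ M1 over the first 6 bytes.
byte 0: (fa ⊕ 6b) ⊕ 6b = 91 ⊕ 6b = fa
byte 1: (a5 ⊕ 27) ⊕ 65 = 82 ⊕ 65 = e7
byte 2: (f9 ⊕ 65) ⊕ 72 = 9c ⊕ 72 = ee
byte 3: (a8 ⊕ 7a) ⊕ 6e = d2 ⊕ 6e = bc
byte 4: (61 ⊕ 78) ⊕ 65 = 19 ⊕ 65 = 7c
byte 5: (87 ⊕ a1) ⊕ 6c = 26 ⊕ 6c = 4a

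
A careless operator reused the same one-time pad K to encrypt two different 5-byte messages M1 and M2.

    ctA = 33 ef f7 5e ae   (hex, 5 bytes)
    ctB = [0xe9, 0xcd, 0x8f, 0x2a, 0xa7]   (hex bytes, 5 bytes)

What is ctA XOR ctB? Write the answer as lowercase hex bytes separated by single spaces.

ctA ⊕ ctB = (M1 ⊕ K) ⊕ (M2 ⊕ K) = M1 ⊕ M2 — the shared key cancels under XOR.
byte 0: 33 XOR e9 = da
byte 1: ef XOR cd = 22
byte 2: f7 XOR 8f = 78
byte 3: 5e XOR 2a = 74
byte 4: ae XOR a7 = 09

da 22 78 74 09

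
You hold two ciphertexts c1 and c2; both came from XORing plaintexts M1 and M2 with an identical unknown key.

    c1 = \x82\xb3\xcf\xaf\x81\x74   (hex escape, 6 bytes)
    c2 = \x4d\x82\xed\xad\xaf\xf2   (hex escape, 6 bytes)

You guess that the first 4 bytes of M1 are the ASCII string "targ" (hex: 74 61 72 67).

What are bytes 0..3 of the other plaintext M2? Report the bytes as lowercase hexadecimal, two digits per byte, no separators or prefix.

bb505065

First, c1 ⊕ c2 = (M1 ⊕ K) ⊕ (M2 ⊕ K) = M1 ⊕ M2, so the key drops out. Then M2 = (M1 ⊕ M2) ⊕ M1 over the first 4 bytes.
byte 0: (82 XOR 4d) XOR 74 = cf XOR 74 = bb
byte 1: (b3 XOR 82) XOR 61 = 31 XOR 61 = 50
byte 2: (cf XOR ed) XOR 72 = 22 XOR 72 = 50
byte 3: (af XOR ad) XOR 67 = 02 XOR 67 = 65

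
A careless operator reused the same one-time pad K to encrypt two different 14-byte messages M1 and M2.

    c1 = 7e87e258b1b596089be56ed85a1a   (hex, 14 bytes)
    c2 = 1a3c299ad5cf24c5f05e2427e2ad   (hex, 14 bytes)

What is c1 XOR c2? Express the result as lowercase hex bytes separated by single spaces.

64 bb cb c2 64 7a b2 cd 6b bb 4a ff b8 b7

c1 ⊕ c2 = (M1 ⊕ K) ⊕ (M2 ⊕ K) = M1 ⊕ M2 — the shared key cancels under XOR.
byte 0: 7e XOR 1a = 64
byte 1: 87 XOR 3c = bb
byte 2: e2 XOR 29 = cb
byte 3: 58 XOR 9a = c2
byte 4: b1 XOR d5 = 64
byte 5: b5 XOR cf = 7a
byte 6: 96 XOR 24 = b2
byte 7: 08 XOR c5 = cd
byte 8: 9b XOR f0 = 6b
byte 9: e5 XOR 5e = bb
byte 10: 6e XOR 24 = 4a
byte 11: d8 XOR 27 = ff
byte 12: 5a XOR e2 = b8
byte 13: 1a XOR ad = b7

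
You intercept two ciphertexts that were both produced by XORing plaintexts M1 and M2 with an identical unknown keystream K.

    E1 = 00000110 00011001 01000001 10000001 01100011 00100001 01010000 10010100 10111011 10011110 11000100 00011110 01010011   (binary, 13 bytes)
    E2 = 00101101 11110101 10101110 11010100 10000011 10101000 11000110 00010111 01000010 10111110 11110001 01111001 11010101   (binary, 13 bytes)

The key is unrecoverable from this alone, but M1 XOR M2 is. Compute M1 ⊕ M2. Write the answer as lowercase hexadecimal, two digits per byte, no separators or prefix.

2becef55e0899683f920356786

E1 ⊕ E2 = (M1 ⊕ K) ⊕ (M2 ⊕ K) = M1 ⊕ M2 — the shared key cancels under XOR.
  6 XOR  45 =  43
 25 XOR 245 = 236
 65 XOR 174 = 239
129 XOR 212 =  85
 99 XOR 131 = 224
 33 XOR 168 = 137
 80 XOR 198 = 150
148 XOR  23 = 131
187 XOR  66 = 249
158 XOR 190 =  32
196 XOR 241 =  53
 30 XOR 121 = 103
 83 XOR 213 = 134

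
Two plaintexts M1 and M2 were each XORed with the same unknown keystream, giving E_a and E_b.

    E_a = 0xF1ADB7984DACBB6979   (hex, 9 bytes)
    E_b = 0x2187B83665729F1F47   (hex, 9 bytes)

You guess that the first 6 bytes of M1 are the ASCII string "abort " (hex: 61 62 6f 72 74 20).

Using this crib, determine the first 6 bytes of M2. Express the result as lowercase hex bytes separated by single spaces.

First, E_a ⊕ E_b = (M1 ⊕ K) ⊕ (M2 ⊕ K) = M1 ⊕ M2, so the key drops out. Then M2 = (M1 ⊕ M2) ⊕ M1 over the first 6 bytes.
byte 0: (f1 XOR 21) XOR 61 = d0 XOR 61 = b1
byte 1: (ad XOR 87) XOR 62 = 2a XOR 62 = 48
byte 2: (b7 XOR b8) XOR 6f = 0f XOR 6f = 60
byte 3: (98 XOR 36) XOR 72 = ae XOR 72 = dc
byte 4: (4d XOR 65) XOR 74 = 28 XOR 74 = 5c
byte 5: (ac XOR 72) XOR 20 = de XOR 20 = fe

b1 48 60 dc 5c fe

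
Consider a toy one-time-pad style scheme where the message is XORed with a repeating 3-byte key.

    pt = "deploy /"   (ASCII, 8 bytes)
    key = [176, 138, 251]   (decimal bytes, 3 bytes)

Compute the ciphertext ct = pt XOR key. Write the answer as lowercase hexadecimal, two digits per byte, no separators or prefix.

The 3-byte key repeats, so the effective keystream is b0 8a fb b0 8a fb b0 8a.
byte 0: 64 ^ b0 = d4
byte 1: 65 ^ 8a = ef
byte 2: 70 ^ fb = 8b
byte 3: 6c ^ b0 = dc
byte 4: 6f ^ 8a = e5
byte 5: 79 ^ fb = 82
byte 6: 20 ^ b0 = 90
byte 7: 2f ^ 8a = a5

d4ef8bdce58290a5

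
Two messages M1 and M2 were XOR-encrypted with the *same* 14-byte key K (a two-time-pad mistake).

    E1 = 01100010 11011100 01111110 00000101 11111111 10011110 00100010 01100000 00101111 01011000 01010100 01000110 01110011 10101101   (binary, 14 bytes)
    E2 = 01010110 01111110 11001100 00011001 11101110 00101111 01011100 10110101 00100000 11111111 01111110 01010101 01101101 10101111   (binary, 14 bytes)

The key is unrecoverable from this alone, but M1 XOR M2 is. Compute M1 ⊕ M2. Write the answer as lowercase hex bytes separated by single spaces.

34 a2 b2 1c 11 b1 7e d5 0f a7 2a 13 1e 02

E1 ⊕ E2 = (M1 ⊕ K) ⊕ (M2 ⊕ K) = M1 ⊕ M2 — the shared key cancels under XOR.
62 xor 56 = 34
dc xor 7e = a2
7e xor cc = b2
05 xor 19 = 1c
ff xor ee = 11
9e xor 2f = b1
22 xor 5c = 7e
60 xor b5 = d5
2f xor 20 = 0f
58 xor ff = a7
54 xor 7e = 2a
46 xor 55 = 13
73 xor 6d = 1e
ad xor af = 02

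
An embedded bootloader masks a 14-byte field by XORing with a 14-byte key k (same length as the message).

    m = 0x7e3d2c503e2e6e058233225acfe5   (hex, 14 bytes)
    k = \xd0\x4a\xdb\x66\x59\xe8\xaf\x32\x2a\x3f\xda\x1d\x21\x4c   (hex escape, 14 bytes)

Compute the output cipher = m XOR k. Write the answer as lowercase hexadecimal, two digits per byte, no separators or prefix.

ae77f73667c6c137a80cf847eea9

7e XOR d0 = ae
3d XOR 4a = 77
2c XOR db = f7
50 XOR 66 = 36
3e XOR 59 = 67
2e XOR e8 = c6
6e XOR af = c1
05 XOR 32 = 37
82 XOR 2a = a8
33 XOR 3f = 0c
22 XOR da = f8
5a XOR 1d = 47
cf XOR 21 = ee
e5 XOR 4c = a9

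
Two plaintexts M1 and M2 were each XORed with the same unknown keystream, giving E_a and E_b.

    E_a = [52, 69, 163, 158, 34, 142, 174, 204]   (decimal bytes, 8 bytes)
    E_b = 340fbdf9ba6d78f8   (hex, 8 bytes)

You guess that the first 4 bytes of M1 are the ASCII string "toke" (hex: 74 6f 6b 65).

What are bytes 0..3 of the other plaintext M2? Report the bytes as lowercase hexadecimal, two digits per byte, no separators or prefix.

First, E_a ⊕ E_b = (M1 ⊕ K) ⊕ (M2 ⊕ K) = M1 ⊕ M2, so the key drops out. Then M2 = (M1 ⊕ M2) ⊕ M1 over the first 4 bytes.
byte 0: (34 XOR 34) XOR 74 = 00 XOR 74 = 74
byte 1: (45 XOR 0f) XOR 6f = 4a XOR 6f = 25
byte 2: (a3 XOR bd) XOR 6b = 1e XOR 6b = 75
byte 3: (9e XOR f9) XOR 65 = 67 XOR 65 = 02

74257502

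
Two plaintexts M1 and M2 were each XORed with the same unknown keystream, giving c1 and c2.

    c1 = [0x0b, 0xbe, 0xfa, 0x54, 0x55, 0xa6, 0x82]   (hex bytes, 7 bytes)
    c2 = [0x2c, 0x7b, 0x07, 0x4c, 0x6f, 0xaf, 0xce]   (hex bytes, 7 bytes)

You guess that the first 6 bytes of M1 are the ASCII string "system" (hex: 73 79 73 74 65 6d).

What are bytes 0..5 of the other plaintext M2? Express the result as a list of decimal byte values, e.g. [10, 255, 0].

[84, 188, 142, 108, 95, 100]

First, c1 ⊕ c2 = (M1 ⊕ K) ⊕ (M2 ⊕ K) = M1 ⊕ M2, so the key drops out. Then M2 = (M1 ⊕ M2) ⊕ M1 over the first 6 bytes.
byte 0: (0b ^ 2c) ^ 73 = 27 ^ 73 = 54
byte 1: (be ^ 7b) ^ 79 = c5 ^ 79 = bc
byte 2: (fa ^ 07) ^ 73 = fd ^ 73 = 8e
byte 3: (54 ^ 4c) ^ 74 = 18 ^ 74 = 6c
byte 4: (55 ^ 6f) ^ 65 = 3a ^ 65 = 5f
byte 5: (a6 ^ af) ^ 6d = 09 ^ 6d = 64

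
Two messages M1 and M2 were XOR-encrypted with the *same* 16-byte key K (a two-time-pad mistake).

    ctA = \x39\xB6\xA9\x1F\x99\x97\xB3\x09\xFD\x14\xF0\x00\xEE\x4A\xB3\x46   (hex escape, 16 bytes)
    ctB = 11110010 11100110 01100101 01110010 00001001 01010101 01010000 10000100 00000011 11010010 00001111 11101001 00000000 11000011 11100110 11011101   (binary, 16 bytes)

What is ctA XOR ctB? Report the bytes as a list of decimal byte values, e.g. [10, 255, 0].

[203, 80, 204, 109, 144, 194, 227, 141, 254, 198, 255, 233, 238, 137, 85, 155]

ctA ⊕ ctB = (M1 ⊕ K) ⊕ (M2 ⊕ K) = M1 ⊕ M2 — the shared key cancels under XOR.
 57 XOR 242 = 203
182 XOR 230 =  80
169 XOR 101 = 204
 31 XOR 114 = 109
153 XOR   9 = 144
151 XOR  85 = 194
179 XOR  80 = 227
  9 XOR 132 = 141
253 XOR   3 = 254
 20 XOR 210 = 198
240 XOR  15 = 255
  0 XOR 233 = 233
238 XOR   0 = 238
 74 XOR 195 = 137
179 XOR 230 =  85
 70 XOR 221 = 155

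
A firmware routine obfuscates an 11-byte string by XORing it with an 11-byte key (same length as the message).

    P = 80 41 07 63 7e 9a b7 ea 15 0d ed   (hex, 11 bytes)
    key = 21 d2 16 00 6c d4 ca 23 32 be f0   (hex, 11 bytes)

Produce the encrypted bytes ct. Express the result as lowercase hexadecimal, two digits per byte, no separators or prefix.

a1931163124e7dc927b31d

byte 0: 80 ⊕ 21 = a1
byte 1: 41 ⊕ d2 = 93
byte 2: 07 ⊕ 16 = 11
byte 3: 63 ⊕ 00 = 63
byte 4: 7e ⊕ 6c = 12
byte 5: 9a ⊕ d4 = 4e
byte 6: b7 ⊕ ca = 7d
byte 7: ea ⊕ 23 = c9
byte 8: 15 ⊕ 32 = 27
byte 9: 0d ⊕ be = b3
byte 10: ed ⊕ f0 = 1d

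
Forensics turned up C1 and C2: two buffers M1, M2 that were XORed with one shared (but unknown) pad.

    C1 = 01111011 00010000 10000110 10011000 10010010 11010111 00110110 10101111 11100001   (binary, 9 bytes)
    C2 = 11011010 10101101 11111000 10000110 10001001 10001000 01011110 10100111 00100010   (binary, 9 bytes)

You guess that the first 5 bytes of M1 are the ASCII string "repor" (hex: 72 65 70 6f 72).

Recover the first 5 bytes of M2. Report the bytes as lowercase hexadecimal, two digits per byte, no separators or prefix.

First, C1 ⊕ C2 = (M1 ⊕ K) ⊕ (M2 ⊕ K) = M1 ⊕ M2, so the key drops out. Then M2 = (M1 ⊕ M2) ⊕ M1 over the first 5 bytes.
byte 0: (7b ⊕ da) ⊕ 72 = a1 ⊕ 72 = d3
byte 1: (10 ⊕ ad) ⊕ 65 = bd ⊕ 65 = d8
byte 2: (86 ⊕ f8) ⊕ 70 = 7e ⊕ 70 = 0e
byte 3: (98 ⊕ 86) ⊕ 6f = 1e ⊕ 6f = 71
byte 4: (92 ⊕ 89) ⊕ 72 = 1b ⊕ 72 = 69

d3d80e7169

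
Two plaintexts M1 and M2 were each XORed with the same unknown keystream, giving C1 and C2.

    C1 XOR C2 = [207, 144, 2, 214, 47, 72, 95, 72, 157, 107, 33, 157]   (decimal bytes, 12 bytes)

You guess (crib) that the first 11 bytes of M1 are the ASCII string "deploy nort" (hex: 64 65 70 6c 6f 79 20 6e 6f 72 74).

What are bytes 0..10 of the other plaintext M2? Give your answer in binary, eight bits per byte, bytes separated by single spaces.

Since C1 ⊕ C2 = M1 ⊕ M2, XORing with the guessed M1 bytes yields the corresponding M2 bytes: M2 = (C1 ⊕ C2) ⊕ M1.
cf xor 64 = ab
90 xor 65 = f5
02 xor 70 = 72
d6 xor 6c = ba
2f xor 6f = 40
48 xor 79 = 31
5f xor 20 = 7f
48 xor 6e = 26
9d xor 6f = f2
6b xor 72 = 19
21 xor 74 = 55

10101011 11110101 01110010 10111010 01000000 00110001 01111111 00100110 11110010 00011001 01010101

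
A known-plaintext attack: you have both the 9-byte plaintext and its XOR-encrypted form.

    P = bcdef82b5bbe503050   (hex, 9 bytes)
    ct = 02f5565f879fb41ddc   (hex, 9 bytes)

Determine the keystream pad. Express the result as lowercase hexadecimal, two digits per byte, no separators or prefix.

be2bae74dc21e42d8c

Since ct = P ⊕ pad, XORing both sides with P gives pad = P ⊕ ct.
byte 0: 188 ⊕   2 = 190
byte 1: 222 ⊕ 245 =  43
byte 2: 248 ⊕  86 = 174
byte 3:  43 ⊕  95 = 116
byte 4:  91 ⊕ 135 = 220
byte 5: 190 ⊕ 159 =  33
byte 6:  80 ⊕ 180 = 228
byte 7:  48 ⊕  29 =  45
byte 8:  80 ⊕ 220 = 140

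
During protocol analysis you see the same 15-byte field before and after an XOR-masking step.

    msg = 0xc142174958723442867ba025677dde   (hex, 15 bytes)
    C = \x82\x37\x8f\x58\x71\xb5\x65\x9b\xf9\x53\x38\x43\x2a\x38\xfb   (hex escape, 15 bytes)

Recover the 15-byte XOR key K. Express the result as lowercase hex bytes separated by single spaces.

Since C = msg ⊕ K, XORing both sides with msg gives K = msg ⊕ C.
byte 0: c1 ⊕ 82 = 43
byte 1: 42 ⊕ 37 = 75
byte 2: 17 ⊕ 8f = 98
byte 3: 49 ⊕ 58 = 11
byte 4: 58 ⊕ 71 = 29
byte 5: 72 ⊕ b5 = c7
byte 6: 34 ⊕ 65 = 51
byte 7: 42 ⊕ 9b = d9
byte 8: 86 ⊕ f9 = 7f
byte 9: 7b ⊕ 53 = 28
byte 10: a0 ⊕ 38 = 98
byte 11: 25 ⊕ 43 = 66
byte 12: 67 ⊕ 2a = 4d
byte 13: 7d ⊕ 38 = 45
byte 14: de ⊕ fb = 25

43 75 98 11 29 c7 51 d9 7f 28 98 66 4d 45 25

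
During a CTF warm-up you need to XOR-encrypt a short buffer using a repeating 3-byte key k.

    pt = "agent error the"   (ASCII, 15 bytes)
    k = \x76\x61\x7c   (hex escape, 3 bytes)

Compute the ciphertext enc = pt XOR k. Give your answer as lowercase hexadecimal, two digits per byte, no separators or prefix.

The 3-byte key repeats, so the effective keystream is 76 61 7c 76 61 7c 76 61 7c 76 61 7c 76 61 7c.
byte 0: 61 ^ 76 = 17
byte 1: 67 ^ 61 = 06
byte 2: 65 ^ 7c = 19
byte 3: 6e ^ 76 = 18
byte 4: 74 ^ 61 = 15
byte 5: 20 ^ 7c = 5c
byte 6: 65 ^ 76 = 13
byte 7: 72 ^ 61 = 13
byte 8: 72 ^ 7c = 0e
byte 9: 6f ^ 76 = 19
byte 10: 72 ^ 61 = 13
byte 11: 20 ^ 7c = 5c
byte 12: 74 ^ 76 = 02
byte 13: 68 ^ 61 = 09
byte 14: 65 ^ 7c = 19

17061918155c13130e19135c020919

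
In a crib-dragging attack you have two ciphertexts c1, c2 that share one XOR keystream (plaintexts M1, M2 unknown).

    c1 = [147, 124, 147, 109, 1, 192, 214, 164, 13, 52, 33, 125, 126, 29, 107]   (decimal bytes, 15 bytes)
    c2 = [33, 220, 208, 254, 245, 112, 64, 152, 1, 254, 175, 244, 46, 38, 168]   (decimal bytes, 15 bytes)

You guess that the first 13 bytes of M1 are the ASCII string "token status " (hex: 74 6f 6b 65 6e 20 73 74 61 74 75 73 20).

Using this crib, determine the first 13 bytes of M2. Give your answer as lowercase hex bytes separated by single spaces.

c6 cf 28 f6 9a 90 e5 48 6d be fb fa 70

First, c1 ⊕ c2 = (M1 ⊕ K) ⊕ (M2 ⊕ K) = M1 ⊕ M2, so the key drops out. Then M2 = (M1 ⊕ M2) ⊕ M1 over the first 13 bytes.
byte 0: (93 ⊕ 21) ⊕ 74 = b2 ⊕ 74 = c6
byte 1: (7c ⊕ dc) ⊕ 6f = a0 ⊕ 6f = cf
byte 2: (93 ⊕ d0) ⊕ 6b = 43 ⊕ 6b = 28
byte 3: (6d ⊕ fe) ⊕ 65 = 93 ⊕ 65 = f6
byte 4: (01 ⊕ f5) ⊕ 6e = f4 ⊕ 6e = 9a
byte 5: (c0 ⊕ 70) ⊕ 20 = b0 ⊕ 20 = 90
byte 6: (d6 ⊕ 40) ⊕ 73 = 96 ⊕ 73 = e5
byte 7: (a4 ⊕ 98) ⊕ 74 = 3c ⊕ 74 = 48
byte 8: (0d ⊕ 01) ⊕ 61 = 0c ⊕ 61 = 6d
byte 9: (34 ⊕ fe) ⊕ 74 = ca ⊕ 74 = be
byte 10: (21 ⊕ af) ⊕ 75 = 8e ⊕ 75 = fb
byte 11: (7d ⊕ f4) ⊕ 73 = 89 ⊕ 73 = fa
byte 12: (7e ⊕ 2e) ⊕ 20 = 50 ⊕ 20 = 70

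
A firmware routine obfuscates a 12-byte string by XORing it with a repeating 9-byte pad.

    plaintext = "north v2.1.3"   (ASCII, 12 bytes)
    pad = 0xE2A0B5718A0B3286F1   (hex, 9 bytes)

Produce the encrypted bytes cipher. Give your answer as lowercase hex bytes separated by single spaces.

8c cf c7 05 e2 2b 44 b4 df d3 8e 86

The 9-byte key repeats, so the effective keystream is e2 a0 b5 71 8a 0b 32 86 f1 e2 a0 b5.
byte 0: 6e XOR e2 = 8c
byte 1: 6f XOR a0 = cf
byte 2: 72 XOR b5 = c7
byte 3: 74 XOR 71 = 05
byte 4: 68 XOR 8a = e2
byte 5: 20 XOR 0b = 2b
byte 6: 76 XOR 32 = 44
byte 7: 32 XOR 86 = b4
byte 8: 2e XOR f1 = df
byte 9: 31 XOR e2 = d3
byte 10: 2e XOR a0 = 8e
byte 11: 33 XOR b5 = 86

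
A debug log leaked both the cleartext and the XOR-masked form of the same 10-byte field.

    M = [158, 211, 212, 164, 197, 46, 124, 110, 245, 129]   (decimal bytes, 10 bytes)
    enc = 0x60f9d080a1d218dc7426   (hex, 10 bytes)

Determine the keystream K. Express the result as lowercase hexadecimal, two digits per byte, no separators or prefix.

fe2a042464fc64b281a7

Since enc = M ⊕ K, XORing both sides with M gives K = M ⊕ enc.
byte 0: 9e XOR 60 = fe
byte 1: d3 XOR f9 = 2a
byte 2: d4 XOR d0 = 04
byte 3: a4 XOR 80 = 24
byte 4: c5 XOR a1 = 64
byte 5: 2e XOR d2 = fc
byte 6: 7c XOR 18 = 64
byte 7: 6e XOR dc = b2
byte 8: f5 XOR 74 = 81
byte 9: 81 XOR 26 = a7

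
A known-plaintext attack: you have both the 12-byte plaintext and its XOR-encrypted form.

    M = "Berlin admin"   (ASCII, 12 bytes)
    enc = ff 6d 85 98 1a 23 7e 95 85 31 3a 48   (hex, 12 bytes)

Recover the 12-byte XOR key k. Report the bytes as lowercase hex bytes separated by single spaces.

Since enc = M ⊕ k, XORing both sides with M gives k = M ⊕ enc.
42 xor ff = bd
65 xor 6d = 08
72 xor 85 = f7
6c xor 98 = f4
69 xor 1a = 73
6e xor 23 = 4d
20 xor 7e = 5e
61 xor 95 = f4
64 xor 85 = e1
6d xor 31 = 5c
69 xor 3a = 53
6e xor 48 = 26

bd 08 f7 f4 73 4d 5e f4 e1 5c 53 26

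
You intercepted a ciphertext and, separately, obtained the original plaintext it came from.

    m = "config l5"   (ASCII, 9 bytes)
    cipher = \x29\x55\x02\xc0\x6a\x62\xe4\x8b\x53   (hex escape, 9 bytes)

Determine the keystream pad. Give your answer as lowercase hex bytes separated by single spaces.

Since cipher = m ⊕ pad, XORing both sides with m gives pad = m ⊕ cipher.
63 ^ 29 = 4a
6f ^ 55 = 3a
6e ^ 02 = 6c
66 ^ c0 = a6
69 ^ 6a = 03
67 ^ 62 = 05
20 ^ e4 = c4
6c ^ 8b = e7
35 ^ 53 = 66

4a 3a 6c a6 03 05 c4 e7 66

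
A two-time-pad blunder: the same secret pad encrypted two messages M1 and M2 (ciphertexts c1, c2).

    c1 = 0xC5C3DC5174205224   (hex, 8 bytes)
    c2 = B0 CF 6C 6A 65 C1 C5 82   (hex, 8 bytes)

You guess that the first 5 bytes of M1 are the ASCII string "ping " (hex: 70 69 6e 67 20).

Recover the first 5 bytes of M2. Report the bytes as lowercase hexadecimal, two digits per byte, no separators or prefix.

First, c1 ⊕ c2 = (M1 ⊕ K) ⊕ (M2 ⊕ K) = M1 ⊕ M2, so the key drops out. Then M2 = (M1 ⊕ M2) ⊕ M1 over the first 5 bytes.
byte 0: (c5 ^ b0) ^ 70 = 75 ^ 70 = 05
byte 1: (c3 ^ cf) ^ 69 = 0c ^ 69 = 65
byte 2: (dc ^ 6c) ^ 6e = b0 ^ 6e = de
byte 3: (51 ^ 6a) ^ 67 = 3b ^ 67 = 5c
byte 4: (74 ^ 65) ^ 20 = 11 ^ 20 = 31

0565de5c31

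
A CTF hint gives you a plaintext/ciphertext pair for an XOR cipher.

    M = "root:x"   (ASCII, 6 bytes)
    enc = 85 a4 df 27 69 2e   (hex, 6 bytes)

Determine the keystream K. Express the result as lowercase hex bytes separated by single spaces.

Since enc = M ⊕ K, XORing both sides with M gives K = M ⊕ enc.
byte 0: 72 ⊕ 85 = f7
byte 1: 6f ⊕ a4 = cb
byte 2: 6f ⊕ df = b0
byte 3: 74 ⊕ 27 = 53
byte 4: 3a ⊕ 69 = 53
byte 5: 78 ⊕ 2e = 56

f7 cb b0 53 53 56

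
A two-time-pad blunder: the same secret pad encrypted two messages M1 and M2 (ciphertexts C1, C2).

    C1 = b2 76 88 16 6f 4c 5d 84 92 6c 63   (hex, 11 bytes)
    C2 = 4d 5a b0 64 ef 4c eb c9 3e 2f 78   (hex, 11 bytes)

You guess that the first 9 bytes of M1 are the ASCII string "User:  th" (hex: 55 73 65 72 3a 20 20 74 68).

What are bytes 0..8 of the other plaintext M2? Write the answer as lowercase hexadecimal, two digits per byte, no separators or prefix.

First, C1 ⊕ C2 = (M1 ⊕ K) ⊕ (M2 ⊕ K) = M1 ⊕ M2, so the key drops out. Then M2 = (M1 ⊕ M2) ⊕ M1 over the first 9 bytes.
byte 0: (b2 ^ 4d) ^ 55 = ff ^ 55 = aa
byte 1: (76 ^ 5a) ^ 73 = 2c ^ 73 = 5f
byte 2: (88 ^ b0) ^ 65 = 38 ^ 65 = 5d
byte 3: (16 ^ 64) ^ 72 = 72 ^ 72 = 00
byte 4: (6f ^ ef) ^ 3a = 80 ^ 3a = ba
byte 5: (4c ^ 4c) ^ 20 = 00 ^ 20 = 20
byte 6: (5d ^ eb) ^ 20 = b6 ^ 20 = 96
byte 7: (84 ^ c9) ^ 74 = 4d ^ 74 = 39
byte 8: (92 ^ 3e) ^ 68 = ac ^ 68 = c4

aa5f5d00ba209639c4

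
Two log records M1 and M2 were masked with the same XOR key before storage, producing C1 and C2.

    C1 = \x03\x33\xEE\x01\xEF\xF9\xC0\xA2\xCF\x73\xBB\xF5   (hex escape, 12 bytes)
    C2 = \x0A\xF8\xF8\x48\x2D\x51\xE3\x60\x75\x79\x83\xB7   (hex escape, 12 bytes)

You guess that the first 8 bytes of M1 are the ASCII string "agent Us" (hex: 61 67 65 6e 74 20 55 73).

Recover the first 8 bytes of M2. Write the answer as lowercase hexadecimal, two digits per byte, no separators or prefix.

68ac7327b68876b1

First, C1 ⊕ C2 = (M1 ⊕ K) ⊕ (M2 ⊕ K) = M1 ⊕ M2, so the key drops out. Then M2 = (M1 ⊕ M2) ⊕ M1 over the first 8 bytes.
byte 0: (03 ⊕ 0a) ⊕ 61 = 09 ⊕ 61 = 68
byte 1: (33 ⊕ f8) ⊕ 67 = cb ⊕ 67 = ac
byte 2: (ee ⊕ f8) ⊕ 65 = 16 ⊕ 65 = 73
byte 3: (01 ⊕ 48) ⊕ 6e = 49 ⊕ 6e = 27
byte 4: (ef ⊕ 2d) ⊕ 74 = c2 ⊕ 74 = b6
byte 5: (f9 ⊕ 51) ⊕ 20 = a8 ⊕ 20 = 88
byte 6: (c0 ⊕ e3) ⊕ 55 = 23 ⊕ 55 = 76
byte 7: (a2 ⊕ 60) ⊕ 73 = c2 ⊕ 73 = b1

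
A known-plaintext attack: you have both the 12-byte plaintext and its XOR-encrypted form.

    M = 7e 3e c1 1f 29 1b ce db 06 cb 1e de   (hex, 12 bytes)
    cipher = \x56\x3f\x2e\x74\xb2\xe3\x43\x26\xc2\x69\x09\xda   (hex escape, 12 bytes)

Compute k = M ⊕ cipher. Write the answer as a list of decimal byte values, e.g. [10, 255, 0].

Since cipher = M ⊕ k, XORing both sides with M gives k = M ⊕ cipher.
byte 0: 7e xor 56 = 28
byte 1: 3e xor 3f = 01
byte 2: c1 xor 2e = ef
byte 3: 1f xor 74 = 6b
byte 4: 29 xor b2 = 9b
byte 5: 1b xor e3 = f8
byte 6: ce xor 43 = 8d
byte 7: db xor 26 = fd
byte 8: 06 xor c2 = c4
byte 9: cb xor 69 = a2
byte 10: 1e xor 09 = 17
byte 11: de xor da = 04

[40, 1, 239, 107, 155, 248, 141, 253, 196, 162, 23, 4]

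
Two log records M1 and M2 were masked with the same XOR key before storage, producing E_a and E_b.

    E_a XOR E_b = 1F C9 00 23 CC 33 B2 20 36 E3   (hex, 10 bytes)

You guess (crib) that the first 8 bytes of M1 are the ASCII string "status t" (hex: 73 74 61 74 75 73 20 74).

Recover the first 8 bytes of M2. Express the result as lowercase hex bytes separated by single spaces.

6c bd 61 57 b9 40 92 54

Since E_a ⊕ E_b = M1 ⊕ M2, XORing with the guessed M1 bytes yields the corresponding M2 bytes: M2 = (E_a ⊕ E_b) ⊕ M1.
byte 0: 1f xor 73 = 6c
byte 1: c9 xor 74 = bd
byte 2: 00 xor 61 = 61
byte 3: 23 xor 74 = 57
byte 4: cc xor 75 = b9
byte 5: 33 xor 73 = 40
byte 6: b2 xor 20 = 92
byte 7: 20 xor 74 = 54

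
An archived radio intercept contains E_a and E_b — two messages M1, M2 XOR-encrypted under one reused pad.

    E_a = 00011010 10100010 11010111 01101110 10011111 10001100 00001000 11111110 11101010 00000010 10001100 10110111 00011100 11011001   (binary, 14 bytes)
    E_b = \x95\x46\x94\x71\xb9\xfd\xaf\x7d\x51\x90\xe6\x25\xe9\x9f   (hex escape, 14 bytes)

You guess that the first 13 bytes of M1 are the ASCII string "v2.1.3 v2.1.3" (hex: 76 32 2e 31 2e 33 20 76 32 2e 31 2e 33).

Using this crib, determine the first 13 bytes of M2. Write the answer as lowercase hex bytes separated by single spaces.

f9 d6 6d 2e 08 42 87 f5 89 bc 5b bc c6

First, E_a ⊕ E_b = (M1 ⊕ K) ⊕ (M2 ⊕ K) = M1 ⊕ M2, so the key drops out. Then M2 = (M1 ⊕ M2) ⊕ M1 over the first 13 bytes.
byte 0: (1a ⊕ 95) ⊕ 76 = 8f ⊕ 76 = f9
byte 1: (a2 ⊕ 46) ⊕ 32 = e4 ⊕ 32 = d6
byte 2: (d7 ⊕ 94) ⊕ 2e = 43 ⊕ 2e = 6d
byte 3: (6e ⊕ 71) ⊕ 31 = 1f ⊕ 31 = 2e
byte 4: (9f ⊕ b9) ⊕ 2e = 26 ⊕ 2e = 08
byte 5: (8c ⊕ fd) ⊕ 33 = 71 ⊕ 33 = 42
byte 6: (08 ⊕ af) ⊕ 20 = a7 ⊕ 20 = 87
byte 7: (fe ⊕ 7d) ⊕ 76 = 83 ⊕ 76 = f5
byte 8: (ea ⊕ 51) ⊕ 32 = bb ⊕ 32 = 89
byte 9: (02 ⊕ 90) ⊕ 2e = 92 ⊕ 2e = bc
byte 10: (8c ⊕ e6) ⊕ 31 = 6a ⊕ 31 = 5b
byte 11: (b7 ⊕ 25) ⊕ 2e = 92 ⊕ 2e = bc
byte 12: (1c ⊕ e9) ⊕ 33 = f5 ⊕ 33 = c6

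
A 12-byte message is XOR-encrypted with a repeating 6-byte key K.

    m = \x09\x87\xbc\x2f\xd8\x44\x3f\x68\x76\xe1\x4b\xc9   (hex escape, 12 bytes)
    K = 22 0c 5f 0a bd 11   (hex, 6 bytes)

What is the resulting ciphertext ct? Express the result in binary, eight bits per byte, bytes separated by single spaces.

The 6-byte key repeats, so the effective keystream is 22 0c 5f 0a bd 11 22 0c 5f 0a bd 11.
byte 0: 00001001 ^ 00100010 = 00101011
byte 1: 10000111 ^ 00001100 = 10001011
byte 2: 10111100 ^ 01011111 = 11100011
byte 3: 00101111 ^ 00001010 = 00100101
byte 4: 11011000 ^ 10111101 = 01100101
byte 5: 01000100 ^ 00010001 = 01010101
byte 6: 00111111 ^ 00100010 = 00011101
byte 7: 01101000 ^ 00001100 = 01100100
byte 8: 01110110 ^ 01011111 = 00101001
byte 9: 11100001 ^ 00001010 = 11101011
byte 10: 01001011 ^ 10111101 = 11110110
byte 11: 11001001 ^ 00010001 = 11011000

00101011 10001011 11100011 00100101 01100101 01010101 00011101 01100100 00101001 11101011 11110110 11011000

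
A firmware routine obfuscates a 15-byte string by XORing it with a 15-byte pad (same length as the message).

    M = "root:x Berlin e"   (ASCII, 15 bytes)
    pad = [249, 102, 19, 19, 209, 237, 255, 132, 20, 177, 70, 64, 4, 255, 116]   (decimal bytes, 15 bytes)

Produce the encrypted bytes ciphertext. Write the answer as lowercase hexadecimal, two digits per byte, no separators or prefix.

XOR is its own inverse, so applying the key byte-wise gives the result directly.
72 ^ f9 = 8b
6f ^ 66 = 09
6f ^ 13 = 7c
74 ^ 13 = 67
3a ^ d1 = eb
78 ^ ed = 95
20 ^ ff = df
42 ^ 84 = c6
65 ^ 14 = 71
72 ^ b1 = c3
6c ^ 46 = 2a
69 ^ 40 = 29
6e ^ 04 = 6a
20 ^ ff = df
65 ^ 74 = 11

8b097c67eb95dfc671c32a296adf11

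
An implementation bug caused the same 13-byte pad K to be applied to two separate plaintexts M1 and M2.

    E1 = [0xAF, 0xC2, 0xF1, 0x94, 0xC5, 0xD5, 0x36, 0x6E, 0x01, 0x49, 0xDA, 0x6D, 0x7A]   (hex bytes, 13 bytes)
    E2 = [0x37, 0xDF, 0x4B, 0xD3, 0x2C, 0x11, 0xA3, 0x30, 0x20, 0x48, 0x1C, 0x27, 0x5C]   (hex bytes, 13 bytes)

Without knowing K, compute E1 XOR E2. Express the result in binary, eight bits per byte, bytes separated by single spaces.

E1 ⊕ E2 = (M1 ⊕ K) ⊕ (M2 ⊕ K) = M1 ⊕ M2 — the shared key cancels under XOR.
10101111 XOR 00110111 = 10011000
11000010 XOR 11011111 = 00011101
11110001 XOR 01001011 = 10111010
10010100 XOR 11010011 = 01000111
11000101 XOR 00101100 = 11101001
11010101 XOR 00010001 = 11000100
00110110 XOR 10100011 = 10010101
01101110 XOR 00110000 = 01011110
00000001 XOR 00100000 = 00100001
01001001 XOR 01001000 = 00000001
11011010 XOR 00011100 = 11000110
01101101 XOR 00100111 = 01001010
01111010 XOR 01011100 = 00100110

10011000 00011101 10111010 01000111 11101001 11000100 10010101 01011110 00100001 00000001 11000110 01001010 00100110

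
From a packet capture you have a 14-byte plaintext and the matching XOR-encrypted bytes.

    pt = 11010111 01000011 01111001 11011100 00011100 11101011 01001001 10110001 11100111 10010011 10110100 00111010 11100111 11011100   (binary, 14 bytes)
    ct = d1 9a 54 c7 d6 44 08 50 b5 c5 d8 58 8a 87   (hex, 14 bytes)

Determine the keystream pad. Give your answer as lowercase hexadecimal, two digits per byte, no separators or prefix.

06d92d1bcaaf41e152566c626d5b

Since ct = pt ⊕ pad, XORing both sides with pt gives pad = pt ⊕ ct.
byte 0: d7 xor d1 = 06
byte 1: 43 xor 9a = d9
byte 2: 79 xor 54 = 2d
byte 3: dc xor c7 = 1b
byte 4: 1c xor d6 = ca
byte 5: eb xor 44 = af
byte 6: 49 xor 08 = 41
byte 7: b1 xor 50 = e1
byte 8: e7 xor b5 = 52
byte 9: 93 xor c5 = 56
byte 10: b4 xor d8 = 6c
byte 11: 3a xor 58 = 62
byte 12: e7 xor 8a = 6d
byte 13: dc xor 87 = 5b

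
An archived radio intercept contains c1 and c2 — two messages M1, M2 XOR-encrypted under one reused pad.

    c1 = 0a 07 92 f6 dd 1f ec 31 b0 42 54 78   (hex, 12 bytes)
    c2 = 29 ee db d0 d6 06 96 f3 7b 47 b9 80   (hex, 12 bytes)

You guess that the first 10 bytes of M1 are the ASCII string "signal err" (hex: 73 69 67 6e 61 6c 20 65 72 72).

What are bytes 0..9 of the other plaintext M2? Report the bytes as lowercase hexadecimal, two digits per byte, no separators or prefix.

50802e486a755aa7b977

First, c1 ⊕ c2 = (M1 ⊕ K) ⊕ (M2 ⊕ K) = M1 ⊕ M2, so the key drops out. Then M2 = (M1 ⊕ M2) ⊕ M1 over the first 10 bytes.
byte 0: (0a ^ 29) ^ 73 = 23 ^ 73 = 50
byte 1: (07 ^ ee) ^ 69 = e9 ^ 69 = 80
byte 2: (92 ^ db) ^ 67 = 49 ^ 67 = 2e
byte 3: (f6 ^ d0) ^ 6e = 26 ^ 6e = 48
byte 4: (dd ^ d6) ^ 61 = 0b ^ 61 = 6a
byte 5: (1f ^ 06) ^ 6c = 19 ^ 6c = 75
byte 6: (ec ^ 96) ^ 20 = 7a ^ 20 = 5a
byte 7: (31 ^ f3) ^ 65 = c2 ^ 65 = a7
byte 8: (b0 ^ 7b) ^ 72 = cb ^ 72 = b9
byte 9: (42 ^ 47) ^ 72 = 05 ^ 72 = 77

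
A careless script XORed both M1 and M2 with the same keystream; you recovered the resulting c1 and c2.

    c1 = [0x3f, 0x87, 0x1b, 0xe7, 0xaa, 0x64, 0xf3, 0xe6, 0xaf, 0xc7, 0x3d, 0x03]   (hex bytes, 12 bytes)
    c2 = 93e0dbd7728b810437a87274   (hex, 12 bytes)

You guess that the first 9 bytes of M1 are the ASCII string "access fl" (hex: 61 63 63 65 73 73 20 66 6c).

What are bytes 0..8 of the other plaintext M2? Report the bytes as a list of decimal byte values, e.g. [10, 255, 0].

[205, 4, 163, 85, 171, 156, 82, 132, 244]

First, c1 ⊕ c2 = (M1 ⊕ K) ⊕ (M2 ⊕ K) = M1 ⊕ M2, so the key drops out. Then M2 = (M1 ⊕ M2) ⊕ M1 over the first 9 bytes.
byte 0: (3f ⊕ 93) ⊕ 61 = ac ⊕ 61 = cd
byte 1: (87 ⊕ e0) ⊕ 63 = 67 ⊕ 63 = 04
byte 2: (1b ⊕ db) ⊕ 63 = c0 ⊕ 63 = a3
byte 3: (e7 ⊕ d7) ⊕ 65 = 30 ⊕ 65 = 55
byte 4: (aa ⊕ 72) ⊕ 73 = d8 ⊕ 73 = ab
byte 5: (64 ⊕ 8b) ⊕ 73 = ef ⊕ 73 = 9c
byte 6: (f3 ⊕ 81) ⊕ 20 = 72 ⊕ 20 = 52
byte 7: (e6 ⊕ 04) ⊕ 66 = e2 ⊕ 66 = 84
byte 8: (af ⊕ 37) ⊕ 6c = 98 ⊕ 6c = f4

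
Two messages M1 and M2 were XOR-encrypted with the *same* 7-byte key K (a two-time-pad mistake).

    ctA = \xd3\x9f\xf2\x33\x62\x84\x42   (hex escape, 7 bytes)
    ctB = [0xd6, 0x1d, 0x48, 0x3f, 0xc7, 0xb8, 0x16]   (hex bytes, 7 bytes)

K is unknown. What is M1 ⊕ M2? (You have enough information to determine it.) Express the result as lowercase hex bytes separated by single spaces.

05 82 ba 0c a5 3c 54

ctA ⊕ ctB = (M1 ⊕ K) ⊕ (M2 ⊕ K) = M1 ⊕ M2 — the shared key cancels under XOR.
byte 0: d3 xor d6 = 05
byte 1: 9f xor 1d = 82
byte 2: f2 xor 48 = ba
byte 3: 33 xor 3f = 0c
byte 4: 62 xor c7 = a5
byte 5: 84 xor b8 = 3c
byte 6: 42 xor 16 = 54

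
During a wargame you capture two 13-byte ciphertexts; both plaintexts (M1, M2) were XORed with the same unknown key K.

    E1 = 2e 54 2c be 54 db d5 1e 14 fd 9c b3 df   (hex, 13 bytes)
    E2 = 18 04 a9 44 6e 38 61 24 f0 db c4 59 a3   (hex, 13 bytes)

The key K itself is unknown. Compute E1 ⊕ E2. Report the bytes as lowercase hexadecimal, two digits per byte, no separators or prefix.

365085fa3ae3b43ae42658ea7c

E1 ⊕ E2 = (M1 ⊕ K) ⊕ (M2 ⊕ K) = M1 ⊕ M2 — the shared key cancels under XOR.
byte 0: 2e ^ 18 = 36
byte 1: 54 ^ 04 = 50
byte 2: 2c ^ a9 = 85
byte 3: be ^ 44 = fa
byte 4: 54 ^ 6e = 3a
byte 5: db ^ 38 = e3
byte 6: d5 ^ 61 = b4
byte 7: 1e ^ 24 = 3a
byte 8: 14 ^ f0 = e4
byte 9: fd ^ db = 26
byte 10: 9c ^ c4 = 58
byte 11: b3 ^ 59 = ea
byte 12: df ^ a3 = 7c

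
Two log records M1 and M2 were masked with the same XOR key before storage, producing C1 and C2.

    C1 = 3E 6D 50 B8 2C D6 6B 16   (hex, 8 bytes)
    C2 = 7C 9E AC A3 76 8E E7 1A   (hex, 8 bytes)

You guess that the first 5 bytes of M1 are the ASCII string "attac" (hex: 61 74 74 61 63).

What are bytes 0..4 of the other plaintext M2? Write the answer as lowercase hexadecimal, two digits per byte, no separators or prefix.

First, C1 ⊕ C2 = (M1 ⊕ K) ⊕ (M2 ⊕ K) = M1 ⊕ M2, so the key drops out. Then M2 = (M1 ⊕ M2) ⊕ M1 over the first 5 bytes.
byte 0: (3e XOR 7c) XOR 61 = 42 XOR 61 = 23
byte 1: (6d XOR 9e) XOR 74 = f3 XOR 74 = 87
byte 2: (50 XOR ac) XOR 74 = fc XOR 74 = 88
byte 3: (b8 XOR a3) XOR 61 = 1b XOR 61 = 7a
byte 4: (2c XOR 76) XOR 63 = 5a XOR 63 = 39

2387887a39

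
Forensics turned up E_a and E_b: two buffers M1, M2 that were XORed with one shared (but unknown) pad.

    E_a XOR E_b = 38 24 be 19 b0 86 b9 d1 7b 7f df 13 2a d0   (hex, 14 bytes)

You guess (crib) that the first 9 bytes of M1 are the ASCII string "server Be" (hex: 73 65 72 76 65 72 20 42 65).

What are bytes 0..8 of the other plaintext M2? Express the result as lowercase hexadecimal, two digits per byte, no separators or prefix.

4b41cc6fd5f499931e

Since E_a ⊕ E_b = M1 ⊕ M2, XORing with the guessed M1 bytes yields the corresponding M2 bytes: M2 = (E_a ⊕ E_b) ⊕ M1.
byte 0:  56 XOR 115 =  75
byte 1:  36 XOR 101 =  65
byte 2: 190 XOR 114 = 204
byte 3:  25 XOR 118 = 111
byte 4: 176 XOR 101 = 213
byte 5: 134 XOR 114 = 244
byte 6: 185 XOR  32 = 153
byte 7: 209 XOR  66 = 147
byte 8: 123 XOR 101 =  30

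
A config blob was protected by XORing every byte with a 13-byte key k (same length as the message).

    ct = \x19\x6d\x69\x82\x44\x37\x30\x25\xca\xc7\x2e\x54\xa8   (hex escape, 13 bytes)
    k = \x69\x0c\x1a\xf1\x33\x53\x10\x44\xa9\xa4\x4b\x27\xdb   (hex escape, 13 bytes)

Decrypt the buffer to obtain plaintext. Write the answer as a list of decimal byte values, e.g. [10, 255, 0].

19 XOR 69 = 70
6d XOR 0c = 61
69 XOR 1a = 73
82 XOR f1 = 73
44 XOR 33 = 77
37 XOR 53 = 64
30 XOR 10 = 20
25 XOR 44 = 61
ca XOR a9 = 63
c7 XOR a4 = 63
2e XOR 4b = 65
54 XOR 27 = 73
a8 XOR db = 73

[112, 97, 115, 115, 119, 100, 32, 97, 99, 99, 101, 115, 115]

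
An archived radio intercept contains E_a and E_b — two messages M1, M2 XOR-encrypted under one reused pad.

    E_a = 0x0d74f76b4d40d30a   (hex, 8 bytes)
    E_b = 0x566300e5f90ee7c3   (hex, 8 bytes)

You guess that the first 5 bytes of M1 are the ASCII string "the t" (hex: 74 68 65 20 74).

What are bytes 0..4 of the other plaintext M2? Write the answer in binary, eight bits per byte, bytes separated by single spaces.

00101111 01111111 10010010 10101110 11000000

First, E_a ⊕ E_b = (M1 ⊕ K) ⊕ (M2 ⊕ K) = M1 ⊕ M2, so the key drops out. Then M2 = (M1 ⊕ M2) ⊕ M1 over the first 5 bytes.
byte 0: (0d XOR 56) XOR 74 = 5b XOR 74 = 2f
byte 1: (74 XOR 63) XOR 68 = 17 XOR 68 = 7f
byte 2: (f7 XOR 00) XOR 65 = f7 XOR 65 = 92
byte 3: (6b XOR e5) XOR 20 = 8e XOR 20 = ae
byte 4: (4d XOR f9) XOR 74 = b4 XOR 74 = c0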